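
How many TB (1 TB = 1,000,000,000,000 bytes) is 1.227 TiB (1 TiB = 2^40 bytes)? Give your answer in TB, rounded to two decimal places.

1.35 TB

1.227 TiB = 1.227 × 2^40 bytes = 1,349,100,767,281.152 bytes
1 TB = 10^12 bytes = 1,000,000,000,000 bytes
1,349,100,767,281.152 / 1,000,000,000,000 = 1.35 TB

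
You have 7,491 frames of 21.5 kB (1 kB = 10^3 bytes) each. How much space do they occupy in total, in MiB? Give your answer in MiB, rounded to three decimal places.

Total = 7,491 × 21.5 kB = 161056.5 kB
= 161056.5 × 1,000 bytes = 161,056,500 bytes
1 MiB = 1,048,576 bytes
161,056,500 / 1,048,576 = 153.595 MiB

153.595 MiB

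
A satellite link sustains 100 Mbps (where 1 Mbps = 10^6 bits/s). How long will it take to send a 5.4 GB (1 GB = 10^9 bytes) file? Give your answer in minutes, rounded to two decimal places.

5.4 GB = 5,400,000,000 bytes = 43,200,000,000 bits
100 Mbps = 100,000,000 bits/s
time = 43,200,000,000 / 100,000,000 = 432.000 s
432.000 s / 60 = 7.20 minutes

7.20 minutes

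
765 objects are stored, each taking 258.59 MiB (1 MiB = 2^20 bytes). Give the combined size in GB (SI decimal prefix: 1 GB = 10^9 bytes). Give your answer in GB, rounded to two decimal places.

Total = 765 × 258.59 MiB = 197821.35 MiB
= 197821.35 × 1,048,576 bytes = 207,430,719,897.6 bytes
1 GB = 1,000,000,000 bytes
207,430,719,897.6 / 1,000,000,000 = 207.43 GB

207.43 GB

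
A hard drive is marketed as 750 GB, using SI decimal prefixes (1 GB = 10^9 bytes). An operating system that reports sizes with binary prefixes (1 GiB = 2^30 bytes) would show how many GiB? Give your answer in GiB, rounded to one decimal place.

698.5 GiB

750 GB = 750 × 10^9 bytes = 750,000,000,000 bytes
1 GiB = 1,073,741,824 bytes
750,000,000,000 / 1,073,741,824 = 698.5 GiB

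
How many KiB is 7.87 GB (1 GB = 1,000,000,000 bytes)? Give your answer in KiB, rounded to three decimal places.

7,685,546.875 KiB

7.87 GB × 1,000,000,000 bytes/GB = 7,870,000,000 bytes
1 KiB = 1,024 bytes
7,870,000,000 / 1,024 = 7,685,546.875 KiB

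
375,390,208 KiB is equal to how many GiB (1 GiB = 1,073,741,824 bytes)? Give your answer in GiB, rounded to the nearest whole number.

358 GiB

375,390,208 KiB = 375,390,208 × 2^10 bytes = 384,399,572,992 bytes
1 GiB = 2^30 bytes = 1,073,741,824 bytes
384,399,572,992 / 1,073,741,824 = 358 GiB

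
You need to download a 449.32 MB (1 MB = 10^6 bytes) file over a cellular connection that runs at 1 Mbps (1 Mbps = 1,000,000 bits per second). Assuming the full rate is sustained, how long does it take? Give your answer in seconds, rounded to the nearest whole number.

449.32 MB = 449,320,000 bytes = 3,594,560,000 bits
1 Mbps = 1,000,000 bits/s
time = 3,594,560,000 / 1,000,000 = 3,595 s

3,595 seconds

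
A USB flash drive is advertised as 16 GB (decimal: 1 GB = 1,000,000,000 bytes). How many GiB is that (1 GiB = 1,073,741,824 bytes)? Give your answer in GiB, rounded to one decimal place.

14.9 GiB

16 GB = 16 × 10^9 bytes = 16,000,000,000 bytes
1 GiB = 2^30 bytes = 1,073,741,824 bytes
16,000,000,000 / 1,073,741,824 = 14.9 GiB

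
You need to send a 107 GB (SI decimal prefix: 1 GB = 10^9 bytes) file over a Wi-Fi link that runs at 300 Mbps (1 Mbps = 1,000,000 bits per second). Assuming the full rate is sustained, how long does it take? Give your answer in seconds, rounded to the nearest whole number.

2,853 seconds

107 GB = 107,000,000,000 bytes = 856,000,000,000 bits
300 Mbps = 300,000,000 bits/s
time = 856,000,000,000 / 300,000,000 = 2,853 s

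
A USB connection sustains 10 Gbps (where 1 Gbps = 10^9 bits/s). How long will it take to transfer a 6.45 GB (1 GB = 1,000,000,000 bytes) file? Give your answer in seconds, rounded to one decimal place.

6.45 GB = 6,450,000,000 bytes = 51,600,000,000 bits
10 Gbps = 10,000,000,000 bits/s
time = 51,600,000,000 / 10,000,000,000 = 5.2 s

5.2 seconds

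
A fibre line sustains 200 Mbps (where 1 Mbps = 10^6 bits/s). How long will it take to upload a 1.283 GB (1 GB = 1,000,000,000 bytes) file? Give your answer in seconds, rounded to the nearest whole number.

51 seconds

1.283 GB = 1,283,000,000 bytes = 10,264,000,000 bits
200 Mbps = 200,000,000 bits/s
time = 10,264,000,000 / 200,000,000 = 51 s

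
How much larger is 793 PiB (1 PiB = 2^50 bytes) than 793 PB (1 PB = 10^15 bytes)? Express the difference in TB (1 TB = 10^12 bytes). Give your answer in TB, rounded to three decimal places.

99,838.626 TB

793 PiB = 793 × 1,125,899,906,842,624 = 892,838,626,126,200,832 bytes
793 PB = 793 × 1,000,000,000,000,000 = 793,000,000,000,000,000 bytes
difference = 99,838,626,126,200,832 bytes
99,838,626,126,200,832 / 1,000,000,000,000 = 99,838.626 TB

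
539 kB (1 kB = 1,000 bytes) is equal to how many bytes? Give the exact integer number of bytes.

539,000 bytes

539 × 1,000 = 539,000 bytes  (1 kB = 10^3 bytes)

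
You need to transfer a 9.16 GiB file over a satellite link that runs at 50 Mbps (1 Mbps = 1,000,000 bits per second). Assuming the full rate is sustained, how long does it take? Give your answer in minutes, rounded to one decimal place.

26.2 minutes

9.16 GiB = 9,835,475,107.84 bytes = 78,683,800,862.72 bits
50 Mbps = 50,000,000 bits/s
time = 78,683,800,862.72 / 50,000,000 = 1,573.68 s
1,573.68 s / 60 = 26.2 minutes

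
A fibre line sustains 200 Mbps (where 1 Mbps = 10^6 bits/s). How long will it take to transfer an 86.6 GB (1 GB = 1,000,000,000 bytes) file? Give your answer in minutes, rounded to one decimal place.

57.7 minutes

86.6 GB = 86,600,000,000 bytes = 692,800,000,000 bits
200 Mbps = 200,000,000 bits/s
time = 692,800,000,000 / 200,000,000 = 3,464.00 s
3,464.00 s / 60 = 57.7 minutes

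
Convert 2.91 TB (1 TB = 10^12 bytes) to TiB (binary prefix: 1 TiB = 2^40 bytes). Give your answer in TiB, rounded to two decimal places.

2.65 TiB

2.91 TB × 1,000,000,000,000 bytes/TB = 2,910,000,000,000 bytes
1 TiB = 1,099,511,627,776 bytes
2,910,000,000,000 / 1,099,511,627,776 = 2.65 TiB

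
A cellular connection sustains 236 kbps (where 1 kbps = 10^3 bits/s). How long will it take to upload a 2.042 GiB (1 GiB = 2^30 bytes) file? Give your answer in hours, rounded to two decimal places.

20.65 hours

2.042 GiB = 2,192,580,804.608 bytes = 17,540,646,436.864 bits
236 kbps = 236,000 bits/s
time = 17,540,646,436.864 / 236,000 = 74,324.7730 s
74,324.7730 s / 3600 = 20.65 hours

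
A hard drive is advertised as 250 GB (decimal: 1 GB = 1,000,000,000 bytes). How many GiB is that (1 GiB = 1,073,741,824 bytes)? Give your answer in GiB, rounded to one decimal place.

232.8 GiB

250 GB × 1,000,000,000 bytes/GB = 250,000,000,000 bytes
1 GiB = 1,073,741,824 bytes
250,000,000,000 / 1,073,741,824 = 232.8 GiB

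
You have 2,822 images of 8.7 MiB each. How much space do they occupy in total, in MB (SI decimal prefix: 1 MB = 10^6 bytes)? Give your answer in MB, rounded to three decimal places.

25,744.009 MB

Total = 2,822 × 8.7 MiB = 24551.4 MiB
= 24551.4 × 1,048,576 bytes = 25,744,008,806.4 bytes
1 MB = 1,000,000 bytes
25,744,008,806.4 / 1,000,000 = 25,744.009 MB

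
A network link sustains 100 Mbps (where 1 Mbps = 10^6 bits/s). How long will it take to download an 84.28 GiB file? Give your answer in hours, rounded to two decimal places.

2.01 hours

84.28 GiB = 90,494,960,926.72 bytes = 723,959,687,413.76 bits
100 Mbps = 100,000,000 bits/s
time = 723,959,687,413.76 / 100,000,000 = 7,239.5969 s
7,239.5969 s / 3600 = 2.01 hours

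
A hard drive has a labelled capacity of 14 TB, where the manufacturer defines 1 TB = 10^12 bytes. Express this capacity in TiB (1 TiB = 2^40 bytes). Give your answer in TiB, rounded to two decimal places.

14 TB × 1,000,000,000,000 bytes/TB = 14,000,000,000,000 bytes
1 TiB = 1,099,511,627,776 bytes
14,000,000,000,000 / 1,099,511,627,776 = 12.73 TiB

12.73 TiB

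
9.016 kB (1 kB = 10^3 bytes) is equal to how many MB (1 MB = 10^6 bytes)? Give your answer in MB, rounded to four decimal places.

9.016 kB × 1,000 bytes/kB = 9,016 bytes
1 MB = 1,000,000 bytes
9,016 / 1,000,000 = 0.0090 MB

0.0090 MB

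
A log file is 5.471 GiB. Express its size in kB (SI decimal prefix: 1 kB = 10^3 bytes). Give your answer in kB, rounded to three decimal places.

5,874,441.519 kB

5.471 GiB = 5.471 × 2^30 bytes = 5,874,441,519.104 bytes
1 kB = 1,000 bytes
5,874,441,519.104 / 1,000 = 5,874,441.519 kB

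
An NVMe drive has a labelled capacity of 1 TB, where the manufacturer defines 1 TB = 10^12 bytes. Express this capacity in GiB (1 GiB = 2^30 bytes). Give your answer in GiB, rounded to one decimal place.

1 TB × 1,000,000,000,000 bytes/TB = 1,000,000,000,000 bytes
1 GiB = 1,073,741,824 bytes
1,000,000,000,000 / 1,073,741,824 = 931.3 GiB

931.3 GiB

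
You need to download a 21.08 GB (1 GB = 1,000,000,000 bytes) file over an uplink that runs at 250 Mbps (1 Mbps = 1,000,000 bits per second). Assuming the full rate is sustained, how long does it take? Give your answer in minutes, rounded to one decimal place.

21.08 GB = 21,080,000,000 bytes = 168,640,000,000 bits
250 Mbps = 250,000,000 bits/s
time = 168,640,000,000 / 250,000,000 = 674.56 s
674.56 s / 60 = 11.2 minutes

11.2 minutes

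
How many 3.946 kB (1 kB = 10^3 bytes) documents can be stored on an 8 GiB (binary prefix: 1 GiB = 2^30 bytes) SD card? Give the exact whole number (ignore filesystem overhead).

2,176,871

Capacity: 8 GiB = 8,589,934,592 bytes
Per item: 3.946 kB = 3,946 bytes
⌊8,589,934,592 / 3,946⌋ = 2,176,871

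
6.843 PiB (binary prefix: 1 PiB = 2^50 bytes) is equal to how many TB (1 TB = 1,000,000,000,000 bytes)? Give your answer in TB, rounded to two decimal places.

7,704.53 TB

6.843 PiB = 6.843 × 2^50 bytes = 7,704,533,062,524,076.032 bytes
1 TB = 1,000,000,000,000 bytes
7,704,533,062,524,076.032 / 1,000,000,000,000 = 7,704.53 TB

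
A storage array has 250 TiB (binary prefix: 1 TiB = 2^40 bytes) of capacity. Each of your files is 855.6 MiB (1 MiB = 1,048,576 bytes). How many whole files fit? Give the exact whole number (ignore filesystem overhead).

306,386

Capacity: 250 TiB = 274,877,906,944,000 bytes
Per item: 855.6 MiB = 897,161,625.6 bytes
⌊274,877,906,944,000 / 897,161,625.6⌋ = 306,386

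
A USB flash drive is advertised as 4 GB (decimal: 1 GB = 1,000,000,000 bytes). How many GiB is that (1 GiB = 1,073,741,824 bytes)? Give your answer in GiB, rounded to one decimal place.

4 GB = 4 × 10^9 bytes = 4,000,000,000 bytes
1 GiB = 2^30 bytes = 1,073,741,824 bytes
4,000,000,000 / 1,073,741,824 = 3.7 GiB

3.7 GiB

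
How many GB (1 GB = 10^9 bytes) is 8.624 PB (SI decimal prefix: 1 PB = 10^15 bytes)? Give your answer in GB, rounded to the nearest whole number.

8,624,000 GB

8.624 PB = 8.624 × 10^15 bytes = 8,624,000,000,000,000 bytes
1 GB = 1,000,000,000 bytes
8,624,000,000,000,000 / 1,000,000,000 = 8,624,000 GB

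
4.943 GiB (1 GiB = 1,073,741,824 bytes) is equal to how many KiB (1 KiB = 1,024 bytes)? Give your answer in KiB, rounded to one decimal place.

4.943 GiB = 4.943 × 2^30 bytes = 5,307,505,836.032 bytes
1 KiB = 1,024 bytes
5,307,505,836.032 / 1,024 = 5,183,111.2 KiB

5,183,111.2 KiB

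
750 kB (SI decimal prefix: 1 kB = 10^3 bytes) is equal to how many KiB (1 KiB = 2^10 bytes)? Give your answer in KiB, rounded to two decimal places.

732.42 KiB

750 kB = 750 × 10^3 bytes = 750,000 bytes
1 KiB = 1,024 bytes
750,000 / 1,024 = 732.42 KiB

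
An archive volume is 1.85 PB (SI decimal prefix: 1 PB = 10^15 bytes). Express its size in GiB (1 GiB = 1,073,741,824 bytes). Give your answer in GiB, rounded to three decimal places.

1.85 PB = 1.85 × 10^15 bytes = 1,850,000,000,000,000 bytes
1 GiB = 1,073,741,824 bytes
1,850,000,000,000,000 / 1,073,741,824 = 1,722,946.763 GiB

1,722,946.763 GiB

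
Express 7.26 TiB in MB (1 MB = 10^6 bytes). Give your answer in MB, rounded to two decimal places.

7,982,454.42 MB

7.26 TiB × 1,099,511,627,776 bytes/TiB = 7,982,454,417,653.76 bytes
1 MB = 1,000,000 bytes
7,982,454,417,653.76 / 1,000,000 = 7,982,454.42 MB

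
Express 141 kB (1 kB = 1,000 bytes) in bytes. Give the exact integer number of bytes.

141,000 bytes

141 × 1,000 = 141,000 bytes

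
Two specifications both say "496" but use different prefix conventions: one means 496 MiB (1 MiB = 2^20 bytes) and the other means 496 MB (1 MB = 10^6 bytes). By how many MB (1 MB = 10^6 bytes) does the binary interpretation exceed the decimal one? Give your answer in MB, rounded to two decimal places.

496 MiB = 496 × 1,048,576 = 520,093,696 bytes
496 MB = 496 × 1,000,000 = 496,000,000 bytes
difference = 24,093,696 bytes
24,093,696 / 1,000,000 = 24.09 MB

24.09 MB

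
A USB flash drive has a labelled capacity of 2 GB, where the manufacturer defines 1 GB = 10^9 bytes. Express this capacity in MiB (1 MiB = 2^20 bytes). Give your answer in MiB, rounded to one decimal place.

1,907.3 MiB

2 GB × 1,000,000,000 bytes/GB = 2,000,000,000 bytes
1 MiB = 2^20 bytes = 1,048,576 bytes
2,000,000,000 / 1,048,576 = 1,907.3 MiB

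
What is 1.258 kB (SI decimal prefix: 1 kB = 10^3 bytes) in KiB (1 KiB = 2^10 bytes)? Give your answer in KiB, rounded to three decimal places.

1.229 KiB

1.258 kB × 1,000 bytes/kB = 1,258 bytes
1 KiB = 2^10 bytes = 1,024 bytes
1,258 / 1,024 = 1.229 KiB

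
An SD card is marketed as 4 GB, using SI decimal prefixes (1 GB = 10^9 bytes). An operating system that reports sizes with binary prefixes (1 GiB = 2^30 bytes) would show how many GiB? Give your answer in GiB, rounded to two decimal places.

3.73 GiB

4 GB × 1,000,000,000 bytes/GB = 4,000,000,000 bytes
1 GiB = 2^30 bytes = 1,073,741,824 bytes
4,000,000,000 / 1,073,741,824 = 3.73 GiB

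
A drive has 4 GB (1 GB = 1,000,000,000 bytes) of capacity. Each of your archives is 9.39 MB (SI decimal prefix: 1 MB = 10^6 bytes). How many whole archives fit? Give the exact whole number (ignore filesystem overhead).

425

Capacity: 4 GB = 4,000,000,000 bytes
Per item: 9.39 MB = 9,390,000 bytes
⌊4,000,000,000 / 9,390,000⌋ = 425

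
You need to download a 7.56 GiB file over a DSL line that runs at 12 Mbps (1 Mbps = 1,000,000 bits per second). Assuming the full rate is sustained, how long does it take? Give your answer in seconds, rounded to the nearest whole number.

7.56 GiB = 8,117,488,189.44 bytes = 64,939,905,515.52 bits
12 Mbps = 12,000,000 bits/s
time = 64,939,905,515.52 / 12,000,000 = 5,412 s

5,412 seconds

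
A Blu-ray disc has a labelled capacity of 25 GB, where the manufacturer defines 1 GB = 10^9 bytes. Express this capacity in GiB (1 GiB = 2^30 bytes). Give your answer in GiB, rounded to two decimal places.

23.28 GiB

25 GB = 25 × 10^9 bytes = 25,000,000,000 bytes
1 GiB = 2^30 bytes = 1,073,741,824 bytes
25,000,000,000 / 1,073,741,824 = 23.28 GiB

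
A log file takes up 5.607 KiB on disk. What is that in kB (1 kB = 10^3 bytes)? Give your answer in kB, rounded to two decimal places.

5.74 kB

5.607 KiB × 1,024 bytes/KiB = 5,741.568 bytes
1 kB = 1,000 bytes
5,741.568 / 1,000 = 5.74 kB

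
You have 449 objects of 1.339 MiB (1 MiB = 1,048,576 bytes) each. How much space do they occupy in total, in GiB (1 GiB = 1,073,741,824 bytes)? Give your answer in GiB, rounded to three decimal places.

0.587 GiB

Total = 449 × 1.339 MiB = 601.211 MiB
= 601.211 × 1,048,576 bytes = 630,415,425.536 bytes
1 GiB = 1,073,741,824 bytes
630,415,425.536 / 1,073,741,824 = 0.587 GiB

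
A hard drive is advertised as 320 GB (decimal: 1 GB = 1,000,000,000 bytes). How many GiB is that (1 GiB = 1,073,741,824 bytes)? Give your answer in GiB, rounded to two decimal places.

320 GB = 320 × 10^9 bytes = 320,000,000,000 bytes
1 GiB = 1,073,741,824 bytes
320,000,000,000 / 1,073,741,824 = 298.02 GiB

298.02 GiB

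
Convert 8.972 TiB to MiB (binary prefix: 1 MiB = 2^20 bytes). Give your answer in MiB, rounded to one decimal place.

8.972 TiB × 1,099,511,627,776 bytes/TiB = 9,864,818,324,406.272 bytes
1 MiB = 1,048,576 bytes
9,864,818,324,406.272 / 1,048,576 = 9,407,823.9 MiB

9,407,823.9 MiB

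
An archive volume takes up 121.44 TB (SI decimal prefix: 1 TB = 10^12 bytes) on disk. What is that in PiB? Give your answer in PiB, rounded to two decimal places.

121.44 TB × 1,000,000,000,000 bytes/TB = 121,440,000,000,000 bytes
1 PiB = 2^50 bytes = 1,125,899,906,842,624 bytes
121,440,000,000,000 / 1,125,899,906,842,624 = 0.11 PiB

0.11 PiB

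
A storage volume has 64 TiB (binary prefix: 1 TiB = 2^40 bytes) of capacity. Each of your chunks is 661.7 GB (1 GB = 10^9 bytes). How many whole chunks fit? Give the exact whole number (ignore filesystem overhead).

Capacity: 64 TiB = 70,368,744,177,664 bytes
Per item: 661.7 GB = 661,700,000,000 bytes
⌊70,368,744,177,664 / 661,700,000,000⌋ = 106

106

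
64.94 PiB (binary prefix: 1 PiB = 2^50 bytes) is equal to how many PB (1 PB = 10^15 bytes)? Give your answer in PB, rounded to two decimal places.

64.94 PiB = 64.94 × 2^50 bytes = 73,115,939,950,360,002.56 bytes
1 PB = 10^15 bytes = 1,000,000,000,000,000 bytes
73,115,939,950,360,002.56 / 1,000,000,000,000,000 = 73.12 PB

73.12 PB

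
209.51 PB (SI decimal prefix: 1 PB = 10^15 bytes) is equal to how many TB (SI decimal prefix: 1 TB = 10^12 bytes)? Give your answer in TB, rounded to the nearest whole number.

209,510 TB

209.51 PB = 209.51 × 10^15 bytes = 209,510,000,000,000,000 bytes
1 TB = 10^12 bytes = 1,000,000,000,000 bytes
209,510,000,000,000,000 / 1,000,000,000,000 = 209,510 TB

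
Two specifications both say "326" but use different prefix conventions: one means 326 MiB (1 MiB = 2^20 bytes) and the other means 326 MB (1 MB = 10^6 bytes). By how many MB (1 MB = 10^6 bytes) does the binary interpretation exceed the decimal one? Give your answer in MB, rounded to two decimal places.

326 MiB = 326 × 1,048,576 = 341,835,776 bytes
326 MB = 326 × 1,000,000 = 326,000,000 bytes
difference = 15,835,776 bytes
15,835,776 / 1,000,000 = 15.84 MB

15.84 MB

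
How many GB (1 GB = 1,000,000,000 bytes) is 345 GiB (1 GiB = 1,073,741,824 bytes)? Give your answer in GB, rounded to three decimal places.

370.441 GB

345 GiB = 345 × 2^30 bytes = 370,440,929,280 bytes
1 GB = 10^9 bytes = 1,000,000,000 bytes
370,440,929,280 / 1,000,000,000 = 370.441 GB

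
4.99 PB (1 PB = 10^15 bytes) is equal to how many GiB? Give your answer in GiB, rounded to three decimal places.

4,647,299.647 GiB

4.99 PB = 4.99 × 10^15 bytes = 4,990,000,000,000,000 bytes
1 GiB = 2^30 bytes = 1,073,741,824 bytes
4,990,000,000,000,000 / 1,073,741,824 = 4,647,299.647 GiB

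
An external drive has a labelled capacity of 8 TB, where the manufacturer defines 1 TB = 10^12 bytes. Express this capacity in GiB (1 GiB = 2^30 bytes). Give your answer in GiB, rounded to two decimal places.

7,450.58 GiB

8 TB = 8 × 10^12 bytes = 8,000,000,000,000 bytes
1 GiB = 2^30 bytes = 1,073,741,824 bytes
8,000,000,000,000 / 1,073,741,824 = 7,450.58 GiB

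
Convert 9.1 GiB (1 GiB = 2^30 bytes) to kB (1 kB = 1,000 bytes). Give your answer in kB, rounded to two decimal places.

9.1 GiB = 9.1 × 2^30 bytes = 9,771,050,598.4 bytes
1 kB = 10^3 bytes = 1,000 bytes
9,771,050,598.4 / 1,000 = 9,771,050.60 kB

9,771,050.60 kB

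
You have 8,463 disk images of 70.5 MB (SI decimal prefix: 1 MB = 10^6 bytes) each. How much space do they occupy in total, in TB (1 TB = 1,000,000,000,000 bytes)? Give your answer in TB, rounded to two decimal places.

0.60 TB

Total = 8,463 × 70.5 MB = 596641.5 MB
= 596641.5 × 1,000,000 bytes = 596,641,500,000 bytes
1 TB = 1,000,000,000,000 bytes
596,641,500,000 / 1,000,000,000,000 = 0.60 TB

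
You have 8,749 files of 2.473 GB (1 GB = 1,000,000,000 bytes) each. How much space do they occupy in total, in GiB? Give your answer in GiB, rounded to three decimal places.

20,150.353 GiB

Total = 8,749 × 2.473 GB = 21636.277 GB
= 21636.277 × 1,000,000,000 bytes = 21,636,277,000,000 bytes
1 GiB = 1,073,741,824 bytes
21,636,277,000,000 / 1,073,741,824 = 20,150.353 GiB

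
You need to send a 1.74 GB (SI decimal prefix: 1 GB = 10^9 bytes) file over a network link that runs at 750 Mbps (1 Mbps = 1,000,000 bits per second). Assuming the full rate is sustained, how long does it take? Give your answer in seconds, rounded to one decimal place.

1.74 GB = 1,740,000,000 bytes = 13,920,000,000 bits
750 Mbps = 750,000,000 bits/s
time = 13,920,000,000 / 750,000,000 = 18.6 s

18.6 seconds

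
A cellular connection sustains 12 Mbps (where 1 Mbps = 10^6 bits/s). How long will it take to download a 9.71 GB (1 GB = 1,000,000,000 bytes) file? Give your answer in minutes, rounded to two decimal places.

107.89 minutes

9.71 GB = 9,710,000,000 bytes = 77,680,000,000 bits
12 Mbps = 12,000,000 bits/s
time = 77,680,000,000 / 12,000,000 = 6,473.333 s
6,473.333 s / 60 = 107.89 minutes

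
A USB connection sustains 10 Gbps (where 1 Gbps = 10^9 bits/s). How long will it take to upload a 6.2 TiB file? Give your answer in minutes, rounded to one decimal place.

6.2 TiB = 6,816,972,092,211.2 bytes = 54,535,776,737,689.6 bits
10 Gbps = 10,000,000,000 bits/s
time = 54,535,776,737,689.6 / 10,000,000,000 = 5,453.58 s
5,453.58 s / 60 = 90.9 minutes

90.9 minutes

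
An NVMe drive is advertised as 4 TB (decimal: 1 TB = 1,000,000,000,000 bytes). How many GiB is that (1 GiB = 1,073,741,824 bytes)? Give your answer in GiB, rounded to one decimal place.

3,725.3 GiB

4 TB × 1,000,000,000,000 bytes/TB = 4,000,000,000,000 bytes
1 GiB = 2^30 bytes = 1,073,741,824 bytes
4,000,000,000,000 / 1,073,741,824 = 3,725.3 GiB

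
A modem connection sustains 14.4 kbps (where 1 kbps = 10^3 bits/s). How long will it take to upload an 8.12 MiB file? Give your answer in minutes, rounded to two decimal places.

8.12 MiB = 8,514,437.12 bytes = 68,115,496.96 bits
14.4 kbps = 14,400 bits/s
time = 68,115,496.96 / 14,400 = 4,730.243 s
4,730.243 s / 60 = 78.84 minutes

78.84 minutes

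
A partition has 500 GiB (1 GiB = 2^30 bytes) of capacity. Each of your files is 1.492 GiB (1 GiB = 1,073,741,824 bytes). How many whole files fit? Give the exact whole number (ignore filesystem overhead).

Capacity: 500 GiB = 536,870,912,000 bytes
Per item: 1.492 GiB = 1,602,022,801.408 bytes
⌊536,870,912,000 / 1,602,022,801.408⌋ = 335

335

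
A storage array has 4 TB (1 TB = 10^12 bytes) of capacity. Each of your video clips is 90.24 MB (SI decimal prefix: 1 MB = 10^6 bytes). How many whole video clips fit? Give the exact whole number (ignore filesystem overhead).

Capacity: 4 TB = 4,000,000,000,000 bytes
Per item: 90.24 MB = 90,240,000 bytes
⌊4,000,000,000,000 / 90,240,000⌋ = 44,326

44,326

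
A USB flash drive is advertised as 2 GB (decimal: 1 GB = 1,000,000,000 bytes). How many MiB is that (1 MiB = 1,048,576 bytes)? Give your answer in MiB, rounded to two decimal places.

2 GB = 2 × 10^9 bytes = 2,000,000,000 bytes
1 MiB = 2^20 bytes = 1,048,576 bytes
2,000,000,000 / 1,048,576 = 1,907.35 MiB

1,907.35 MiB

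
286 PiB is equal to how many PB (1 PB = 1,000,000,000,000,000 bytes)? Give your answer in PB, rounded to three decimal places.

322.007 PB

286 PiB × 1,125,899,906,842,624 bytes/PiB = 322,007,373,356,990,464 bytes
1 PB = 10^15 bytes = 1,000,000,000,000,000 bytes
322,007,373,356,990,464 / 1,000,000,000,000,000 = 322.007 PB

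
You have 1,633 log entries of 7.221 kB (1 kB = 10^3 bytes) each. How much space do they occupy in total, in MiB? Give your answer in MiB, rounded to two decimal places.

Total = 1,633 × 7.221 kB = 11791.893 kB
= 11791.893 × 1,000 bytes = 11,791,893 bytes
1 MiB = 1,048,576 bytes
11,791,893 / 1,048,576 = 11.25 MiB

11.25 MiB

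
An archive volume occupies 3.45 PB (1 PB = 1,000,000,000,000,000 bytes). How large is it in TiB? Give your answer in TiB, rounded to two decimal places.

3.45 PB × 1,000,000,000,000,000 bytes/PB = 3,450,000,000,000,000 bytes
1 TiB = 2^40 bytes = 1,099,511,627,776 bytes
3,450,000,000,000,000 / 1,099,511,627,776 = 3,137.76 TiB

3,137.76 TiB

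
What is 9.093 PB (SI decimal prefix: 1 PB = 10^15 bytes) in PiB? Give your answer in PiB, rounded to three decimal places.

9.093 PB × 1,000,000,000,000,000 bytes/PB = 9,093,000,000,000,000 bytes
1 PiB = 2^50 bytes = 1,125,899,906,842,624 bytes
9,093,000,000,000,000 / 1,125,899,906,842,624 = 8.076 PiB

8.076 PiB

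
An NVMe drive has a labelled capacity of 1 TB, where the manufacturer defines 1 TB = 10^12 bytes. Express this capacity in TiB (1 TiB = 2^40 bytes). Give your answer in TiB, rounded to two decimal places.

0.91 TiB

1 TB = 1 × 10^12 bytes = 1,000,000,000,000 bytes
1 TiB = 1,099,511,627,776 bytes
1,000,000,000,000 / 1,099,511,627,776 = 0.91 TiB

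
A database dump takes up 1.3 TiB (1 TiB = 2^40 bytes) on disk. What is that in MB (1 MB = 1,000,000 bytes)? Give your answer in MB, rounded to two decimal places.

1,429,365.12 MB

1.3 TiB = 1.3 × 2^40 bytes = 1,429,365,116,108.8 bytes
1 MB = 10^6 bytes = 1,000,000 bytes
1,429,365,116,108.8 / 1,000,000 = 1,429,365.12 MB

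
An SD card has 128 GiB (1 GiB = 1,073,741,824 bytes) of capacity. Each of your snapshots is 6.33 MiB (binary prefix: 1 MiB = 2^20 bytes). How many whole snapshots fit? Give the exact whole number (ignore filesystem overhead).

Capacity: 128 GiB = 137,438,953,472 bytes
Per item: 6.33 MiB = 6,637,486.08 bytes
⌊137,438,953,472 / 6,637,486.08⌋ = 20,706

20,706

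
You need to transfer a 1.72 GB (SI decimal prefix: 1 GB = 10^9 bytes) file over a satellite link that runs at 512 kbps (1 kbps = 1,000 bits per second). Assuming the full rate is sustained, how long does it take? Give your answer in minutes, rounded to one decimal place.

1.72 GB = 1,720,000,000 bytes = 13,760,000,000 bits
512 kbps = 512,000 bits/s
time = 13,760,000,000 / 512,000 = 26,875.00 s
26,875.00 s / 60 = 447.9 minutes

447.9 minutes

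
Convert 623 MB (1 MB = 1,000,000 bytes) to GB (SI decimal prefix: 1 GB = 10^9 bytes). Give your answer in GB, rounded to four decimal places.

623 MB × 1,000,000 bytes/MB = 623,000,000 bytes
1 GB = 1,000,000,000 bytes
623,000,000 / 1,000,000,000 = 0.6230 GB

0.6230 GB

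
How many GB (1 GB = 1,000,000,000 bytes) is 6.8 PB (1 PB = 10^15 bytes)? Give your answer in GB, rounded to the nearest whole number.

6.8 PB × 1,000,000,000,000,000 bytes/PB = 6,800,000,000,000,000 bytes
1 GB = 1,000,000,000 bytes
6,800,000,000,000,000 / 1,000,000,000 = 6,800,000 GB

6,800,000 GB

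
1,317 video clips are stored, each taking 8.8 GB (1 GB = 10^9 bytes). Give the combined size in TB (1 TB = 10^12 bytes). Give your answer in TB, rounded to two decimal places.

Total = 1,317 × 8.8 GB = 11589.6 GB
= 11589.6 × 1,000,000,000 bytes = 11,589,600,000,000 bytes
1 TB = 1,000,000,000,000 bytes
11,589,600,000,000 / 1,000,000,000,000 = 11.59 TB

11.59 TB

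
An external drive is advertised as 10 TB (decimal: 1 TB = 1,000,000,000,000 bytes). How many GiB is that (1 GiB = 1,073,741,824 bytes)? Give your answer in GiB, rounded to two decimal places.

10 TB = 10 × 10^12 bytes = 10,000,000,000,000 bytes
1 GiB = 1,073,741,824 bytes
10,000,000,000,000 / 1,073,741,824 = 9,313.23 GiB

9,313.23 GiB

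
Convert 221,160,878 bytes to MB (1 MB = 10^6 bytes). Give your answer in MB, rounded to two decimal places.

221.16 MB

221,160,878 bytes given.
1 MB = 10^6 bytes = 1,000,000 bytes
221,160,878 / 1,000,000 = 221.16 MB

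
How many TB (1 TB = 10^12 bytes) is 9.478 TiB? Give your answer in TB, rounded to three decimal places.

9.478 TiB = 9.478 × 2^40 bytes = 10,421,171,208,060.928 bytes
1 TB = 10^12 bytes = 1,000,000,000,000 bytes
10,421,171,208,060.928 / 1,000,000,000,000 = 10.421 TB

10.421 TB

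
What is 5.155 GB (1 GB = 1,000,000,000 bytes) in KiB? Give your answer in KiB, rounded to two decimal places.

5.155 GB = 5.155 × 10^9 bytes = 5,155,000,000 bytes
1 KiB = 1,024 bytes
5,155,000,000 / 1,024 = 5,034,179.69 KiB

5,034,179.69 KiB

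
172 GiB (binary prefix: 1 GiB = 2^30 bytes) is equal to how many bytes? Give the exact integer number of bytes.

184,683,593,728 bytes

172 × 1,073,741,824 = 184,683,593,728 bytes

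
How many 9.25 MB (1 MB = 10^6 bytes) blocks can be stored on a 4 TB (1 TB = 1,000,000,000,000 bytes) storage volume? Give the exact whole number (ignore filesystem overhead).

Capacity: 4 TB = 4,000,000,000,000 bytes
Per item: 9.25 MB = 9,250,000 bytes
⌊4,000,000,000,000 / 9,250,000⌋ = 432,432

432,432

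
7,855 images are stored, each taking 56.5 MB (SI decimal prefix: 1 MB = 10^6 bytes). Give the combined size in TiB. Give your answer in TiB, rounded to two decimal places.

0.40 TiB

Total = 7,855 × 56.5 MB = 443807.5 MB
= 443807.5 × 1,000,000 bytes = 443,807,500,000 bytes
1 TiB = 1,099,511,627,776 bytes
443,807,500,000 / 1,099,511,627,776 = 0.40 TiB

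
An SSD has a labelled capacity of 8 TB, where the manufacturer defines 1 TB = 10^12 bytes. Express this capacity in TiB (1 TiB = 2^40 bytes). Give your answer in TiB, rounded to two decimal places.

8 TB × 1,000,000,000,000 bytes/TB = 8,000,000,000,000 bytes
1 TiB = 2^40 bytes = 1,099,511,627,776 bytes
8,000,000,000,000 / 1,099,511,627,776 = 7.28 TiB

7.28 TiB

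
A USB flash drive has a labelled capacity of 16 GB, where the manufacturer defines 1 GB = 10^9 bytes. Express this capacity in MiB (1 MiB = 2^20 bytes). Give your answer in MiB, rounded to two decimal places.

15,258.79 MiB

16 GB × 1,000,000,000 bytes/GB = 16,000,000,000 bytes
1 MiB = 2^20 bytes = 1,048,576 bytes
16,000,000,000 / 1,048,576 = 15,258.79 MiB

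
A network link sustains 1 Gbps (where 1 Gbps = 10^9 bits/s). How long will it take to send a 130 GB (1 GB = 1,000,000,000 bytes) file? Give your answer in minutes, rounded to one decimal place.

130 GB = 130,000,000,000 bytes = 1,040,000,000,000 bits
1 Gbps = 1,000,000,000 bits/s
time = 1,040,000,000,000 / 1,000,000,000 = 1,040.00 s
1,040.00 s / 60 = 17.3 minutes

17.3 minutes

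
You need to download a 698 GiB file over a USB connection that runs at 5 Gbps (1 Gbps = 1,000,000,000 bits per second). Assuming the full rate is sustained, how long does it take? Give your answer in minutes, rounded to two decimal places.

698 GiB = 749,471,793,152 bytes = 5,995,774,345,216 bits
5 Gbps = 5,000,000,000 bits/s
time = 5,995,774,345,216 / 5,000,000,000 = 1,199.155 s
1,199.155 s / 60 = 19.99 minutes

19.99 minutes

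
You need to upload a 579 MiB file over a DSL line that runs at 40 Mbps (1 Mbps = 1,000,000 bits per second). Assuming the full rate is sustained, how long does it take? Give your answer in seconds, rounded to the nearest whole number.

121 seconds

579 MiB = 607,125,504 bytes = 4,857,004,032 bits
40 Mbps = 40,000,000 bits/s
time = 4,857,004,032 / 40,000,000 = 121 s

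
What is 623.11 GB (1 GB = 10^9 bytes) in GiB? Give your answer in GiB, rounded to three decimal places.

580.316 GiB

623.11 GB = 623.11 × 10^9 bytes = 623,110,000,000 bytes
1 GiB = 1,073,741,824 bytes
623,110,000,000 / 1,073,741,824 = 580.316 GiB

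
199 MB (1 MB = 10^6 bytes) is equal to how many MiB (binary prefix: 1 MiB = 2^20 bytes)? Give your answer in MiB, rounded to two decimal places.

189.78 MiB

199 MB × 1,000,000 bytes/MB = 199,000,000 bytes
1 MiB = 2^20 bytes = 1,048,576 bytes
199,000,000 / 1,048,576 = 189.78 MiB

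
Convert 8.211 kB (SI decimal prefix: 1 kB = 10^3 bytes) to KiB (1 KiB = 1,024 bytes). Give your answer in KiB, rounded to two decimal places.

8.211 kB = 8.211 × 10^3 bytes = 8,211 bytes
1 KiB = 2^10 bytes = 1,024 bytes
8,211 / 1,024 = 8.02 KiB

8.02 KiB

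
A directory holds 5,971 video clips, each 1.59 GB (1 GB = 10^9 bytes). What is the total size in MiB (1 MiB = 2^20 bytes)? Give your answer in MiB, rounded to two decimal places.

9,054,079.06 MiB

Total = 5,971 × 1.59 GB = 9493.89 GB
= 9493.89 × 1,000,000,000 bytes = 9,493,890,000,000 bytes
1 MiB = 1,048,576 bytes
9,493,890,000,000 / 1,048,576 = 9,054,079.06 MiB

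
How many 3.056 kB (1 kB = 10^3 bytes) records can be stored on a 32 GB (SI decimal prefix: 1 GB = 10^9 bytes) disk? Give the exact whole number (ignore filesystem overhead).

Capacity: 32 GB = 32,000,000,000 bytes
Per item: 3.056 kB = 3,056 bytes
⌊32,000,000,000 / 3,056⌋ = 10,471,204

10,471,204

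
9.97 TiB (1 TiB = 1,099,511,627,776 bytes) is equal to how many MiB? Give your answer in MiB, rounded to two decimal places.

10,454,302.72 MiB

9.97 TiB = 9.97 × 2^40 bytes = 10,962,130,928,926.72 bytes
1 MiB = 1,048,576 bytes
10,962,130,928,926.72 / 1,048,576 = 10,454,302.72 MiB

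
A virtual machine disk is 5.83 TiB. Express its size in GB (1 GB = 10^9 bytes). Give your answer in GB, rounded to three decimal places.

6,410.153 GB

5.83 TiB = 5.83 × 2^40 bytes = 6,410,152,789,934.08 bytes
1 GB = 1,000,000,000 bytes
6,410,152,789,934.08 / 1,000,000,000 = 6,410.153 GB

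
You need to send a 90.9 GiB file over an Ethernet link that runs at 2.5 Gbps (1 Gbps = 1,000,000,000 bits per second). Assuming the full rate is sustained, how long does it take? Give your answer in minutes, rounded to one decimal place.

5.2 minutes

90.9 GiB = 97,603,131,801.6 bytes = 780,825,054,412.8 bits
2.5 Gbps = 2,500,000,000 bits/s
time = 780,825,054,412.8 / 2,500,000,000 = 312.33 s
312.33 s / 60 = 5.2 minutes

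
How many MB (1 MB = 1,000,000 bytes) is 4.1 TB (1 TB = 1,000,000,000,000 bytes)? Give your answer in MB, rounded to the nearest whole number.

4,100,000 MB

4.1 TB = 4.1 × 10^12 bytes = 4,100,000,000,000 bytes
1 MB = 1,000,000 bytes
4,100,000,000,000 / 1,000,000 = 4,100,000 MB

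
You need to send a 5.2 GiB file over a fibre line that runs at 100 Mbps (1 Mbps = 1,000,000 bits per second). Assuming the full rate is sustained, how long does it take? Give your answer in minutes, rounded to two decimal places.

5.2 GiB = 5,583,457,484.8 bytes = 44,667,659,878.4 bits
100 Mbps = 100,000,000 bits/s
time = 44,667,659,878.4 / 100,000,000 = 446.677 s
446.677 s / 60 = 7.44 minutes

7.44 minutes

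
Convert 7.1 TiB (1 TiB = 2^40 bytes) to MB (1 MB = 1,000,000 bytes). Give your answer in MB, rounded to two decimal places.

7.1 TiB = 7.1 × 2^40 bytes = 7,806,532,557,209.6 bytes
1 MB = 10^6 bytes = 1,000,000 bytes
7,806,532,557,209.6 / 1,000,000 = 7,806,532.56 MB

7,806,532.56 MB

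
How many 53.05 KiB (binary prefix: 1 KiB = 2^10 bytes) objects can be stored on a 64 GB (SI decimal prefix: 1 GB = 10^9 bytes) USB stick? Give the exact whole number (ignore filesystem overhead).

1,178,133

Capacity: 64 GB = 64,000,000,000 bytes
Per item: 53.05 KiB = 54,323.2 bytes
⌊64,000,000,000 / 54,323.2⌋ = 1,178,133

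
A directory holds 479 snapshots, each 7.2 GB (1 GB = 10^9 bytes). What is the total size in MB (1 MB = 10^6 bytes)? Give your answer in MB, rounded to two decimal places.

3,448,800.00 MB

Total = 479 × 7.2 GB = 3448.8 GB
= 3448.8 × 1,000,000,000 bytes = 3,448,800,000,000 bytes
1 MB = 1,000,000 bytes
3,448,800,000,000 / 1,000,000 = 3,448,800.00 MB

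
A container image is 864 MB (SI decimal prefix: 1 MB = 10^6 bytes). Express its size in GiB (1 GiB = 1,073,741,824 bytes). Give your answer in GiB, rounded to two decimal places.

0.80 GiB

864 MB = 864 × 10^6 bytes = 864,000,000 bytes
1 GiB = 1,073,741,824 bytes
864,000,000 / 1,073,741,824 = 0.80 GiB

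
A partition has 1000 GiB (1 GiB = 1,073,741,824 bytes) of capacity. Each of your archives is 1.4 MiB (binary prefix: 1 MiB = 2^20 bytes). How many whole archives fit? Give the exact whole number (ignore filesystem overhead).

731,428

Capacity: 1000 GiB = 1,073,741,824,000 bytes
Per item: 1.4 MiB = 1,468,006.4 bytes
⌊1,073,741,824,000 / 1,468,006.4⌋ = 731,428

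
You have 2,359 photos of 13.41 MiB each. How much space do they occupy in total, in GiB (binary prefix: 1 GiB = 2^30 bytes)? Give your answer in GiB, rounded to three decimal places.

30.893 GiB

Total = 2,359 × 13.41 MiB = 31634.19 MiB
= 31634.19 × 1,048,576 bytes = 33,170,852,413.44 bytes
1 GiB = 1,073,741,824 bytes
33,170,852,413.44 / 1,073,741,824 = 30.893 GiB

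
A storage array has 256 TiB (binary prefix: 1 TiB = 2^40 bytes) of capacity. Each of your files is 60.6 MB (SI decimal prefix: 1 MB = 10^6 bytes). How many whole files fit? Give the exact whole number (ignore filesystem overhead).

Capacity: 256 TiB = 281,474,976,710,656 bytes
Per item: 60.6 MB = 60,600,000 bytes
⌊281,474,976,710,656 / 60,600,000⌋ = 4,644,801

4,644,801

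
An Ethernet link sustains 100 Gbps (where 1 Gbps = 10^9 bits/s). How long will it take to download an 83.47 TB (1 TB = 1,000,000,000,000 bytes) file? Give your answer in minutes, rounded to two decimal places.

83.47 TB = 83,470,000,000,000 bytes = 667,760,000,000,000 bits
100 Gbps = 100,000,000,000 bits/s
time = 667,760,000,000,000 / 100,000,000,000 = 6,677.600 s
6,677.600 s / 60 = 111.29 minutes

111.29 minutes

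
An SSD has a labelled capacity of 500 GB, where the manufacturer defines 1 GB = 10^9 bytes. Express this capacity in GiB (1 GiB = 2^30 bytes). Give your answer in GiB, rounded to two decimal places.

465.66 GiB

500 GB × 1,000,000,000 bytes/GB = 500,000,000,000 bytes
1 GiB = 1,073,741,824 bytes
500,000,000,000 / 1,073,741,824 = 465.66 GiB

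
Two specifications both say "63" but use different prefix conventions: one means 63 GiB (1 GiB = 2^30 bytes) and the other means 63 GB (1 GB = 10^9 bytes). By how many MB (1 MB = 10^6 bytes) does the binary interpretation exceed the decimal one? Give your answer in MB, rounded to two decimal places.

63 GiB = 63 × 1,073,741,824 = 67,645,734,912 bytes
63 GB = 63 × 1,000,000,000 = 63,000,000,000 bytes
difference = 4,645,734,912 bytes
4,645,734,912 / 1,000,000 = 4,645.73 MB

4,645.73 MB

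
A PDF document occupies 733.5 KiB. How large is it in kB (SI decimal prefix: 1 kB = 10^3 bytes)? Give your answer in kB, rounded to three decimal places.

751.104 kB

733.5 KiB × 1,024 bytes/KiB = 751,104 bytes
1 kB = 10^3 bytes = 1,000 bytes
751,104 / 1,000 = 751.104 kB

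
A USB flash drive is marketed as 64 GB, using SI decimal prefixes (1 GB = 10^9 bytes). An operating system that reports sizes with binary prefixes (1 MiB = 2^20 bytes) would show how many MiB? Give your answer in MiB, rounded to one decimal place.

61,035.2 MiB

64 GB = 64 × 10^9 bytes = 64,000,000,000 bytes
1 MiB = 1,048,576 bytes
64,000,000,000 / 1,048,576 = 61,035.2 MiB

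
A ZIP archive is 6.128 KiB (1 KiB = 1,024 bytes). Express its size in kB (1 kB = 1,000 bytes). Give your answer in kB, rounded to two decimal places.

6.28 kB

6.128 KiB × 1,024 bytes/KiB = 6,275.072 bytes
1 kB = 1,000 bytes
6,275.072 / 1,000 = 6.28 kB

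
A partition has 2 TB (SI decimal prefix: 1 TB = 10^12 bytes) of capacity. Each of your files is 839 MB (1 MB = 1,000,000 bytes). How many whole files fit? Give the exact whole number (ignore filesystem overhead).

2,383

Capacity: 2 TB = 2,000,000,000,000 bytes
Per item: 839 MB = 839,000,000 bytes
⌊2,000,000,000,000 / 839,000,000⌋ = 2,383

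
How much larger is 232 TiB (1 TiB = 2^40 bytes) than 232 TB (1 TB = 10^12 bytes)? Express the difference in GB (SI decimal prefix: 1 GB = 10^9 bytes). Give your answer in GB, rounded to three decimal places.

232 TiB = 232 × 1,099,511,627,776 = 255,086,697,644,032 bytes
232 TB = 232 × 1,000,000,000,000 = 232,000,000,000,000 bytes
difference = 23,086,697,644,032 bytes
23,086,697,644,032 / 1,000,000,000 = 23,086.698 GB

23,086.698 GB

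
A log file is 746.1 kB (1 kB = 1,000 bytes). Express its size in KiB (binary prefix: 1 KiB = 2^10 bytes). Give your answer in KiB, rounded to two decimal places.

746.1 kB = 746.1 × 10^3 bytes = 746,100 bytes
1 KiB = 2^10 bytes = 1,024 bytes
746,100 / 1,024 = 728.61 KiB

728.61 KiB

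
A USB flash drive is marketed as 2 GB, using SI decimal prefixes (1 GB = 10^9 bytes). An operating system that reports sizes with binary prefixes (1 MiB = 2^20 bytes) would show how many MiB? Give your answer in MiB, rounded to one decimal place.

1,907.3 MiB

2 GB = 2 × 10^9 bytes = 2,000,000,000 bytes
1 MiB = 1,048,576 bytes
2,000,000,000 / 1,048,576 = 1,907.3 MiB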